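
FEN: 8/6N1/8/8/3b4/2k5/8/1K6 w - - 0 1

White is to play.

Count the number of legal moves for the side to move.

White to move; king on b1.
In check: no.
Legal moves: Ne8, Ne6, Nh5, Nf5, Ka2, Kc1, Ka1.
Count: 7.

7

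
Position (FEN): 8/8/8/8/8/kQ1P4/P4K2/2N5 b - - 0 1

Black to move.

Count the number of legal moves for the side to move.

Black to move; king on a3.
In check: yes, from the white queen on b3.
Legal moves: none.
Count: 0.

0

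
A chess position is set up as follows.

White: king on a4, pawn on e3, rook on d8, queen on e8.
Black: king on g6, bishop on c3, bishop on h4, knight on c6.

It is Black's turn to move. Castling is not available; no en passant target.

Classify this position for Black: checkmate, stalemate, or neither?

neither

Black to move; black king on g6.
In check: yes, from the white queen on e8.
King squares — f5: available; g5: available; h5: attacked by Qe8; f6: available; h6: available; f7: attacked by Qe8; g7: available; h7: available.
Legal moves for Black: Kh7, Kg7, Kh6, Kf6, Kg5, Kf5.
Black is in check but has 6 legal moves → neither.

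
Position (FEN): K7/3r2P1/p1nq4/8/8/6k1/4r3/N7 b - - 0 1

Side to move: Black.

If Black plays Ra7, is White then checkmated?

After Ra7: white king on a8; in check: yes, from the black rook on a7.
King squares — a7: attacked by Nc6; b7: attacked by Ra7; b8: attacked by Nc6.
White has no legal moves → checkmate.

yes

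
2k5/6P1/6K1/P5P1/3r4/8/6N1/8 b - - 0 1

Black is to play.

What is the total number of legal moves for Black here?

19

Black to move; king on c8.
In check: no.
Legal moves: Kd8, Kb8, Kd7, Kc7, Kb7, Rd8, Rd7, Rd6+, Rd5, Rh4, Rg4, Rf4, Re4, Rc4, Rb4, Ra4, Rd3, Rd2, Rd1.
Count: 19.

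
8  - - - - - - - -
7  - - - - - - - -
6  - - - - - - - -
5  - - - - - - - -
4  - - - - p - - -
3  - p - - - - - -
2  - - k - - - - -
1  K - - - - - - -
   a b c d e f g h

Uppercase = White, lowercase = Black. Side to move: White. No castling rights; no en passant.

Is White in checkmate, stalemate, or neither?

White to move; white king on a1.
In check: no.
King squares — b1: attacked by Kc2; a2: attacked by Pb3; b2: attacked by Kc2.
Legal moves for White: none.
Not in check and no legal moves → stalemate.

stalemate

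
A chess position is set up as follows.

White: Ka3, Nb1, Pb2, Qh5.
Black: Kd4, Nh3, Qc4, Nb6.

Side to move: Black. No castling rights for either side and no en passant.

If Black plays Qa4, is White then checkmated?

After Qa4: white king on a3; in check: yes, from the black queen on a4.
King squares — a2: attacked by Qa4; b2: own pawn; b3: attacked by Qa4; a4: attacked by Nb6; b4: attacked by Qa4.
White has no legal moves → checkmate.

yes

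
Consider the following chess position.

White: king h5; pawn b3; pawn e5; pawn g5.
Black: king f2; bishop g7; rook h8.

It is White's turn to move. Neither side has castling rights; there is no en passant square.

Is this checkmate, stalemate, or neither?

White to move; white king on h5.
In check: yes, from the black rook on h8.
Legal moves for White: Kg6, Kg4.
White is in check but has 2 legal moves → neither.

neither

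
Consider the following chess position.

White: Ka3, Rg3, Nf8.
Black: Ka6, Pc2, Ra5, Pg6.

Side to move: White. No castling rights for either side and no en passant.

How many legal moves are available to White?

White to move; king on a3.
In check: yes, from the black rook on a5.
Legal moves: Kb4, Kb3, Kb2.
Count: 3.

3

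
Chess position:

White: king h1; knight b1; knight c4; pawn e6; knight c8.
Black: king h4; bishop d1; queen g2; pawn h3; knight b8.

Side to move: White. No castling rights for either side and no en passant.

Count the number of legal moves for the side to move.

0

White to move; king on h1.
In check: yes, from the black queen on g2.
Legal moves: none.
Count: 0.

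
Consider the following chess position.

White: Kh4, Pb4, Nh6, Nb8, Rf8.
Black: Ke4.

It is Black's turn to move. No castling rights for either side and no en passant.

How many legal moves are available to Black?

5

Black to move; king on e4.
In check: no.
Legal moves: Ke5, Kd5, Kd4, Ke3, Kd3.
Count: 5.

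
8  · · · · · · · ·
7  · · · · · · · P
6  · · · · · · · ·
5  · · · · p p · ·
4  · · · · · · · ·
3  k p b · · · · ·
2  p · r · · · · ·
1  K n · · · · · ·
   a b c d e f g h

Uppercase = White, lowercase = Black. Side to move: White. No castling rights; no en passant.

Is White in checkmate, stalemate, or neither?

checkmate

White to move; white king on a1.
In check: yes, from the black bishop on c3.
King squares — b1: attacked by Pa2; a2: attacked by Rc2; b2: attacked by Rc2.
Legal moves for White: none.
In check with no legal moves → checkmate.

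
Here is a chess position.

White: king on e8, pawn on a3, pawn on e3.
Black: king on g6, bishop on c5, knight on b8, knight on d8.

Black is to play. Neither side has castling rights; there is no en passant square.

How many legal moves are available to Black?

23

Black to move; king on g6.
In check: no.
Legal moves: Nf7, Nb7, Ne6, Ndc6, Nd7, Nbc6, Na6, Kh7, Kg7, Kh6, Kf6, Kh5, Kg5, Kf5, Bf8, Be7, Ba7, Bd6, Bb6, Bd4, Bb4, Bxe3, Bxa3.
Count: 23.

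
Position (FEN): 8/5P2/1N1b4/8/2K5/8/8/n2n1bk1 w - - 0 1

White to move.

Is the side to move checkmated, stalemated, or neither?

neither

White to move; white king on c4.
In check: yes, from the black bishop on f1.
Legal moves for White: Kd5, Kd4.
White is in check but has 2 legal moves → neither.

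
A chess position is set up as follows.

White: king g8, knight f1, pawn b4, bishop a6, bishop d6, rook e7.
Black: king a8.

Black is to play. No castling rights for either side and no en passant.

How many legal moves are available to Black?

0

Black to move; king on a8.
In check: no.
Legal moves: none.
Count: 0.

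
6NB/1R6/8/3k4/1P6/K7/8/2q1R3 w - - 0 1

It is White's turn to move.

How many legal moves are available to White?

5

White to move; king on a3.
In check: yes, from the black queen on c1.
Legal moves: Ka4, Kb3, Ka2, Bb2, Rxc1.
Count: 5.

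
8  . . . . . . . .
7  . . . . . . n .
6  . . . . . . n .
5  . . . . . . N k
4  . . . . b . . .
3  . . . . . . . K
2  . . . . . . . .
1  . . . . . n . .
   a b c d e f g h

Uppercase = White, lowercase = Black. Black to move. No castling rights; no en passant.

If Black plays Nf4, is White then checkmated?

After Nf4: white king on h3; in check: yes, from the black knight on f4.
King squares — g2: attacked by Be4; h2: attacked by Nf1; g3: attacked by Nf1; g4: attacked by Kh5; h4: attacked by Kh5.
White has no legal moves → checkmate.

yes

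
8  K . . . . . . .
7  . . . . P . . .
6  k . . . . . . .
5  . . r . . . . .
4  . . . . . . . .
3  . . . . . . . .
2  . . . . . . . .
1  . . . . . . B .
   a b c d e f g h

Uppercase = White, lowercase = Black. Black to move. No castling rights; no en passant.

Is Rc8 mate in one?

yes

After Rc8: white king on a8; in check: yes, from the black rook on c8.
King squares — a7: attacked by Ka6; b7: attacked by Ka6; b8: attacked by Rc8.
White has no legal moves → checkmate.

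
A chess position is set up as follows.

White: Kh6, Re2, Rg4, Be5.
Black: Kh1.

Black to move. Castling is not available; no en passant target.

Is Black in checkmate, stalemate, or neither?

stalemate

Black to move; black king on h1.
In check: no.
King squares — g1: attacked by Rg4; g2: attacked by Re2; h2: attacked by Re2.
Legal moves for Black: none.
Not in check and no legal moves → stalemate.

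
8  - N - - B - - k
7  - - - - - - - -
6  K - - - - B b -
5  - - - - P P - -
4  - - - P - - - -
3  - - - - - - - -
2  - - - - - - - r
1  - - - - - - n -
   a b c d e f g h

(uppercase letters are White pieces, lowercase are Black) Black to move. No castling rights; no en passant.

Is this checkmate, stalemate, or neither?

Black to move; black king on h8.
In check: yes, from the white bishop on f6.
Legal moves for Black: Kg8, Kh7.
Black is in check but has 2 legal moves → neither.

neither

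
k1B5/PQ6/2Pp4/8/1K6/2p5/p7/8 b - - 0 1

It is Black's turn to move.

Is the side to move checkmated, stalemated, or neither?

checkmate

Black to move; black king on a8.
In check: yes, from the white queen on b7.
King squares — a7: attacked by Qb7; b7: attacked by Pc6; b8: attacked by Pa7.
Legal moves for Black: none.
In check with no legal moves → checkmate.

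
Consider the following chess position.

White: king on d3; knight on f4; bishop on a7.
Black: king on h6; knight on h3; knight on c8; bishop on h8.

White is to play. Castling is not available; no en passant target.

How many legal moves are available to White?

White to move; king on d3.
In check: no.
Legal moves: Bb8, Bb6, Bc5, Bd4, Be3, Bf2, Bg1, Ng6, Ne6, Nh5, Nd5, Nxh3, Ng2, Ne2, Ke4, Kc4, Ke3, Ke2, Kd2, Kc2.
Count: 20.

20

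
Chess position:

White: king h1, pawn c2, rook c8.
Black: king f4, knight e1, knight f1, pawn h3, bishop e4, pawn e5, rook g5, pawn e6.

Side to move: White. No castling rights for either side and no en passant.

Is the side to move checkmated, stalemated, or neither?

White to move; white king on h1.
In check: yes, from the black bishop on e4.
King squares — g1: attacked by Rg5; g2: attacked by Ne1; h2: attacked by Nf1.
Legal moves for White: none.
In check with no legal moves → checkmate.

checkmate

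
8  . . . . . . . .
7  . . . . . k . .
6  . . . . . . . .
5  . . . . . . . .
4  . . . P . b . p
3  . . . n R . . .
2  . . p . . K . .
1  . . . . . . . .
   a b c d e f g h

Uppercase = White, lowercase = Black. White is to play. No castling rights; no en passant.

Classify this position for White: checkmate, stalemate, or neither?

White to move; white king on f2.
In check: yes, from the black knight on d3.
Legal moves for White: Kf3, Kg2, Ke2, Kg1, Kf1, Rxd3.
White is in check but has 6 legal moves → neither.

neither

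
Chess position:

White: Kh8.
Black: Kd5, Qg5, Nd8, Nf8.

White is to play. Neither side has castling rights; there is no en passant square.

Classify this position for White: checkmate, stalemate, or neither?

stalemate

White to move; white king on h8.
In check: no.
King squares — g7: attacked by Qg5; h7: attacked by Nf8; g8: attacked by Qg5.
Legal moves for White: none.
Not in check and no legal moves → stalemate.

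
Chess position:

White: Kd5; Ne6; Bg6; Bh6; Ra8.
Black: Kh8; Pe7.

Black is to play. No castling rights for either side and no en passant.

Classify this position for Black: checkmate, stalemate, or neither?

Black to move; black king on h8.
In check: yes, from the white rook on a8.
King squares — g7: attacked by Ne6; h7: attacked by Bg6; g8: attacked by Ra8.
Legal moves for Black: none.
In check with no legal moves → checkmate.

checkmate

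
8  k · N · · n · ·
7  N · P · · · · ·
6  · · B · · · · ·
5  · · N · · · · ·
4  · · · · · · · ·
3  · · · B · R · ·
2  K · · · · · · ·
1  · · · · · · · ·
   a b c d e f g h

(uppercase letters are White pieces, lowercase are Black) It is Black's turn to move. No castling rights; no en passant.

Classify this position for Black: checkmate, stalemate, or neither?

Black to move; black king on a8.
In check: yes, from the white bishop on c6.
King squares — a7: attacked by Nc8; b7: attacked by Nc5; b8: attacked by Pc7.
Legal moves for Black: none.
In check with no legal moves → checkmate.

checkmate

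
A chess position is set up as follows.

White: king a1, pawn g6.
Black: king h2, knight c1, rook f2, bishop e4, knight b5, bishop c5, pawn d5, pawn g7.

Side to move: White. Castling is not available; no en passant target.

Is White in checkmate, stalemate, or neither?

White to move; white king on a1.
In check: no.
King squares — b1: attacked by Be4; a2: attacked by Nc1; b2: attacked by Rf2.
Legal moves for White: none.
Not in check and no legal moves → stalemate.

stalemate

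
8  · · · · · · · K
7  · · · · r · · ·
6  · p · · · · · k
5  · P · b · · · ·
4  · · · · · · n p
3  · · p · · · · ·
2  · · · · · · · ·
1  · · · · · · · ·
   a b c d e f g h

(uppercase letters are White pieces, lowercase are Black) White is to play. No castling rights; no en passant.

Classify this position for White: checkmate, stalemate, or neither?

stalemate

White to move; white king on h8.
In check: no.
King squares — g7: attacked by Kh6; h7: attacked by Kh6; g8: attacked by Bd5.
Legal moves for White: none.
Not in check and no legal moves → stalemate.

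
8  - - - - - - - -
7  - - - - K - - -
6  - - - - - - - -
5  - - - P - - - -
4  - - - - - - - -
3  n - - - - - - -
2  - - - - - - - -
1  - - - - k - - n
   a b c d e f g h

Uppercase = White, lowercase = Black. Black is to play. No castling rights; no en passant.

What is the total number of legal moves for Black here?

11

Black to move; king on e1.
In check: no.
Legal moves: Nb5, Nc4, Nc2, Nb1, Ng3, Nf2, Kf2, Ke2, Kd2, Kf1, Kd1.
Count: 11.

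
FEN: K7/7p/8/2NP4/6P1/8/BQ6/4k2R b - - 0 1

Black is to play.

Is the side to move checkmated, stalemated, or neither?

checkmate

Black to move; black king on e1.
In check: yes, from the white rook on h1.
King squares — d1: attacked by Rh1; f1: attacked by Rh1; d2: attacked by Qb2; e2: attacked by Qb2; f2: attacked by Qb2.
Legal moves for Black: none.
In check with no legal moves → checkmate.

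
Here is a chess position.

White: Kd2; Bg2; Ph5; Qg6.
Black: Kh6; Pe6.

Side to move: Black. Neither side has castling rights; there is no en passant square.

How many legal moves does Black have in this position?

0

Black to move; king on h6.
In check: yes, from the white queen on g6.
Legal moves: none.
Count: 0.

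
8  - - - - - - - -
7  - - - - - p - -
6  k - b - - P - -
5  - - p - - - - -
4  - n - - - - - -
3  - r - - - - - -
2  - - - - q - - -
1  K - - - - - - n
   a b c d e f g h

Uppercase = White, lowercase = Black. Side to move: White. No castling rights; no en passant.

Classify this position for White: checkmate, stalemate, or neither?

White to move; white king on a1.
In check: no.
King squares — b1: attacked by Rb3; a2: attacked by Qe2; b2: attacked by Qe2.
Legal moves for White: none.
Not in check and no legal moves → stalemate.

stalemate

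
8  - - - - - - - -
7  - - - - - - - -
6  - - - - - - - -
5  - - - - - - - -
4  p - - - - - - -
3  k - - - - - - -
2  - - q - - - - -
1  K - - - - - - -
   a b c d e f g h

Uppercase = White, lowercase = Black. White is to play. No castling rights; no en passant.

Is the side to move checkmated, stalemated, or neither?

White to move; white king on a1.
In check: no.
King squares — b1: attacked by Qc2; a2: attacked by Qc2; b2: attacked by Qc2.
Legal moves for White: none.
Not in check and no legal moves → stalemate.

stalemate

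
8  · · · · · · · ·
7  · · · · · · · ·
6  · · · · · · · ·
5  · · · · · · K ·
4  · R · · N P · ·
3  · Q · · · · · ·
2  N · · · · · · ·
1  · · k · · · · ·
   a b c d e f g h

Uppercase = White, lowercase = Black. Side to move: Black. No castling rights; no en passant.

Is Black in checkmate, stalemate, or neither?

Black to move; black king on c1.
In check: yes, from the white knight on a2.
King squares — b1: attacked by Qb3; d1: attacked by Qb3; b2: attacked by Qb3; c2: attacked by Qb3; d2: attacked by Ne4.
Legal moves for Black: none.
In check with no legal moves → checkmate.

checkmate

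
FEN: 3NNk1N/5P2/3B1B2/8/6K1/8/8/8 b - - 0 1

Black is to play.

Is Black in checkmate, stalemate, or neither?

checkmate

Black to move; black king on f8.
In check: yes, from the white bishop on d6.
King squares — e7: attacked by Bd6; f7: attacked by Nd8; g7: attacked by Bf6; e8: attacked by Pf7; g8: attacked by Pf7.
Legal moves for Black: none.
In check with no legal moves → checkmate.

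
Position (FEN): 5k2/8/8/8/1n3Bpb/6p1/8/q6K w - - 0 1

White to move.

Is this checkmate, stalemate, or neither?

neither

White to move; white king on h1.
In check: yes, from the black queen on a1.
King squares — g1: attacked by Qa1; g2: available; h2: attacked by Pg3.
Legal moves for White: Kg2, Bc1.
White is in check but has 2 legal moves → neither.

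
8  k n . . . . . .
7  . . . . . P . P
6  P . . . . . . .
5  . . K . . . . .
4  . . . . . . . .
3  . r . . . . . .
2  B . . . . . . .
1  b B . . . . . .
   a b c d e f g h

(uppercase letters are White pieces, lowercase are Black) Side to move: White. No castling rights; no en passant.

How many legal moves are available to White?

18

White to move; king on c5.
In check: no.
Legal moves: Kd6, Kd5, Kc4, Bxb3, Bg6, Bf5, Be4+, Bd3, Bc2, h8=Q, h8=R, h8=B, h8=N, f8=Q, f8=R, f8=B, f8=N, a7.
Count: 18.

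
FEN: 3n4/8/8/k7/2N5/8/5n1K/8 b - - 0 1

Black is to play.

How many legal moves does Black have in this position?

4

Black to move; king on a5.
In check: yes, from the white knight on c4.
Legal moves: Ka6, Kb5, Kb4, Ka4.
Count: 4.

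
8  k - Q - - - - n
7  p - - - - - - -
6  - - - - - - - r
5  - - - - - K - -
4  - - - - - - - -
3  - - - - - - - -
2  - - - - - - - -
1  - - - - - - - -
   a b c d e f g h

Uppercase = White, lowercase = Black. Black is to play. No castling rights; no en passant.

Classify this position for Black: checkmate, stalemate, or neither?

checkmate

Black to move; black king on a8.
In check: yes, from the white queen on c8.
King squares — a7: own pawn; b7: attacked by Qc8; b8: attacked by Qc8.
Legal moves for Black: none.
In check with no legal moves → checkmate.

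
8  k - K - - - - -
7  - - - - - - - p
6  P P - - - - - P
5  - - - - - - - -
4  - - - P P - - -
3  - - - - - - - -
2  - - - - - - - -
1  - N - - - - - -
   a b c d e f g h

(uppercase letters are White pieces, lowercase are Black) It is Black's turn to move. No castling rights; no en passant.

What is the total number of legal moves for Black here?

0

Black to move; king on a8.
In check: no.
Legal moves: none.
Count: 0.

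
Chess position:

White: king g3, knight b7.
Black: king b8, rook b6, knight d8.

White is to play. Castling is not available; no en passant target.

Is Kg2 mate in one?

After Kg2: black king on b8; in check: no.
Black is not in check, so this cannot be checkmate.

no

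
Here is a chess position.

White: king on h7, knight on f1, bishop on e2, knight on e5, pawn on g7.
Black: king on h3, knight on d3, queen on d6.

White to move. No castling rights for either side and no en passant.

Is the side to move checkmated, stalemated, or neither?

White to move; white king on h7.
In check: no.
Legal moves for White include: Kh8, Kg8, Nf7, Nd7, Ng6, Nc6, Ng4, Nc4, Nf3, Nxd3, Bh5, Bg4+, Bf3, Bxd3, Bd1, Ng3, Ne3, Nh2, ... (list truncated; more exist).
White has legal moves and is not in check → neither.

neither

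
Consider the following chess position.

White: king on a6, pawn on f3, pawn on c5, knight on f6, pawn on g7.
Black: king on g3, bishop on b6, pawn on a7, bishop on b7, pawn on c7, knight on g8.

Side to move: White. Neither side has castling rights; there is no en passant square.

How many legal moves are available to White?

White to move; king on a6.
In check: yes, from the black bishop on b7.
Legal moves: Kxb7, Kb5.
Count: 2.

2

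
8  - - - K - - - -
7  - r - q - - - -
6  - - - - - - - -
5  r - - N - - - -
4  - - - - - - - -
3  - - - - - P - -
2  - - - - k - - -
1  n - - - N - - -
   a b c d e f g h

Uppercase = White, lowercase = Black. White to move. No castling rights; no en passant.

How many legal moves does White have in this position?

White to move; king on d8.
In check: yes, from the black queen on d7.
Legal moves: none.
Count: 0.

0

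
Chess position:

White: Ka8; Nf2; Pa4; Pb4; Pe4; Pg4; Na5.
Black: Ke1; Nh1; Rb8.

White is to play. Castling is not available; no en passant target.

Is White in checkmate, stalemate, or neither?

neither

White to move; white king on a8.
In check: yes, from the black rook on b8.
Legal moves for White: Kxb8, Ka7.
White is in check but has 2 legal moves → neither.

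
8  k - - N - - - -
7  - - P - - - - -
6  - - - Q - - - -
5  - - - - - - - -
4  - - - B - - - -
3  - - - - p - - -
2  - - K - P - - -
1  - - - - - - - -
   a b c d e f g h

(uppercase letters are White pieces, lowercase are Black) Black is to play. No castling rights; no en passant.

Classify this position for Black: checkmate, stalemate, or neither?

stalemate

Black to move; black king on a8.
In check: no.
King squares — a7: attacked by Bd4; b7: attacked by Nd8; b8: attacked by Pc7.
Legal moves for Black: none.
Not in check and no legal moves → stalemate.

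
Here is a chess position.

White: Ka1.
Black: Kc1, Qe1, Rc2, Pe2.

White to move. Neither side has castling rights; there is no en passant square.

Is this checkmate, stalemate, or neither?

stalemate

White to move; white king on a1.
In check: no.
King squares — b1: attacked by Kc1; a2: attacked by Rc2; b2: attacked by Kc1.
Legal moves for White: none.
Not in check and no legal moves → stalemate.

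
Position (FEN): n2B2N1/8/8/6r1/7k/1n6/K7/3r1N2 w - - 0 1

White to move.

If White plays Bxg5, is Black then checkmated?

After Bxg5: black king on h4; in check: yes, from the white bishop on g5.
Black has 4 legal replies: Kh5, Kxg5, Kg4, Kh3.
In check but a legal move exists → not checkmate.

no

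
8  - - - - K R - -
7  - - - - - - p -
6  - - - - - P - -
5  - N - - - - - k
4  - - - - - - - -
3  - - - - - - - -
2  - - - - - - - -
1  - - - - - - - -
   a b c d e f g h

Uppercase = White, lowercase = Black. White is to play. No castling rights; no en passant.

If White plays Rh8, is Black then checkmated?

no

After Rh8: black king on h5; in check: yes, from the white rook on h8.
Black has 3 legal replies: Kg6, Kg5, Kg4.
In check but a legal move exists → not checkmate.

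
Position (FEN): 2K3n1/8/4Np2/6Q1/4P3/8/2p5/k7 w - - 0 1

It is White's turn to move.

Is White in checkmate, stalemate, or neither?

White to move; white king on c8.
In check: no.
Legal moves for White include: Kd8, Kb8, Kd7, Kc7, Kb7, Nf8, Nd8, Ng7, Nc7, Nc5, Nf4, Nd4, Qxg8, Qg7, Qh6, Qg6, Qxf6+, Qh5, ... (list truncated; more exist).
White has legal moves and is not in check → neither.

neither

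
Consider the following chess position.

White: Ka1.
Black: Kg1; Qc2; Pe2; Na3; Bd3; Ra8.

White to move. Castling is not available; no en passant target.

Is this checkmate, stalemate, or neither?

stalemate

White to move; white king on a1.
In check: no.
King squares — b1: attacked by Qc2; a2: attacked by Qc2; b2: attacked by Qc2.
Legal moves for White: none.
Not in check and no legal moves → stalemate.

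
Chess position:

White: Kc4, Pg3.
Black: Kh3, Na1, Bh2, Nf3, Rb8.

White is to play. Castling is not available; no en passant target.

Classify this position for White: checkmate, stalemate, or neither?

White to move; white king on c4.
In check: no.
Legal moves for White: Kd5, Kc5, Kd3, Kc3, g4.
White has 5 legal moves and is not in check → neither.

neither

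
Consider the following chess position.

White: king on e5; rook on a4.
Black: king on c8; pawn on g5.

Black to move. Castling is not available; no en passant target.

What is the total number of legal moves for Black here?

6

Black to move; king on c8.
In check: no.
Legal moves: Kd8, Kb8, Kd7, Kc7, Kb7, g4.
Count: 6.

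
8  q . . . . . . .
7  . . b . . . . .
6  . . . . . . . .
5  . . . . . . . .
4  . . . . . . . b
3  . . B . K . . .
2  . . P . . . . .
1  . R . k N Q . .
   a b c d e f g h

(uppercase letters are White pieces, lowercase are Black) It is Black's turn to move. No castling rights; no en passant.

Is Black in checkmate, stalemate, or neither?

checkmate

Black to move; black king on d1.
In check: yes, from the white rook on b1.
King squares — c1: attacked by Rb1; e1: attacked by Rb1; c2: attacked by Ne1; d2: attacked by Bc3; e2: attacked by Qf1.
Legal moves for Black: none.
In check with no legal moves → checkmate.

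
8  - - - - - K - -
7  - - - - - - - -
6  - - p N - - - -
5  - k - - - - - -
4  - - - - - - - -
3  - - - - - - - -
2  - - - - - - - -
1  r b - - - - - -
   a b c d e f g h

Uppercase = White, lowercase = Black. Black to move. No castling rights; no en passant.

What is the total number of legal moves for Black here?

6

Black to move; king on b5.
In check: yes, from the white knight on d6.
Legal moves: Kb6, Ka6, Kc5, Ka5, Kb4, Ka4.
Count: 6.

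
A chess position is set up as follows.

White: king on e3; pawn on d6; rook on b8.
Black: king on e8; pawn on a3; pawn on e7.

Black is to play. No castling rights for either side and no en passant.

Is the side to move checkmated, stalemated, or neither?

neither

Black to move; black king on e8.
In check: yes, from the white rook on b8.
King squares — d7: available; e7: own pawn; f7: available; d8: attacked by Rb8; f8: attacked by Rb8.
Legal moves for Black: Kf7, Kd7.
Black is in check but has 2 legal moves → neither.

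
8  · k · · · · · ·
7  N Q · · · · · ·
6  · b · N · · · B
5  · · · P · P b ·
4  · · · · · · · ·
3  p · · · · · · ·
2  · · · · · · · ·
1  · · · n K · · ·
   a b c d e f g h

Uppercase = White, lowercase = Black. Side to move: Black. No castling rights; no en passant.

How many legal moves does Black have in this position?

0

Black to move; king on b8.
In check: yes, from the white queen on b7.
Legal moves: none.
Count: 0.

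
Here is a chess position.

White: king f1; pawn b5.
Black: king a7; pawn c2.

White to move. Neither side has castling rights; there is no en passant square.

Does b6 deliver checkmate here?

no

After b6: black king on a7; in check: yes, from the white pawn on b6.
Black has 5 legal replies: Kb8, Ka8, Kb7, Kxb6, Ka6.
In check but a legal move exists → not checkmate.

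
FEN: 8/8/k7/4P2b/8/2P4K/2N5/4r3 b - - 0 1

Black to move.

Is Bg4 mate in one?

no

After Bg4: white king on h3; in check: yes, from the black bishop on g4.
White has 5 legal replies: Kh4, Kxg4, Kg3, Kh2, Kg2.
In check but a legal move exists → not checkmate.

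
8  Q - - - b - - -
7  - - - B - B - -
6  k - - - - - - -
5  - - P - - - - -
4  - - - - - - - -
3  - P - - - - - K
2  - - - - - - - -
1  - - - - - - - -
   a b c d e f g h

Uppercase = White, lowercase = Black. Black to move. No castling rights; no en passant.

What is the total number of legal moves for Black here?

Black to move; king on a6.
In check: yes, from the white queen on a8.
Legal moves: none.
Count: 0.

0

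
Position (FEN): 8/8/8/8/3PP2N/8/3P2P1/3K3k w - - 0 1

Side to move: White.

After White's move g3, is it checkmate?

no

After g3: black king on h1; in check: no.
Black is not in check, so this cannot be checkmate.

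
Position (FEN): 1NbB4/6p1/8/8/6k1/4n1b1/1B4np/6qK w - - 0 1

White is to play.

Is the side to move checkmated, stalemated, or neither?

checkmate

White to move; white king on h1.
In check: yes, from the black queen on g1.
King squares — g1: attacked by Ph2; g2: attacked by Qg1; h2: attacked by Qg1.
Legal moves for White: none.
In check with no legal moves → checkmate.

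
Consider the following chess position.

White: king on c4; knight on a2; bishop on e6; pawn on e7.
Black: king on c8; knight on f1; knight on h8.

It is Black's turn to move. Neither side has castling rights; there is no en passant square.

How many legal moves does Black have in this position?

3

Black to move; king on c8.
In check: yes, from the white bishop on e6.
Legal moves: Kb8, Kc7, Kb7.
Count: 3.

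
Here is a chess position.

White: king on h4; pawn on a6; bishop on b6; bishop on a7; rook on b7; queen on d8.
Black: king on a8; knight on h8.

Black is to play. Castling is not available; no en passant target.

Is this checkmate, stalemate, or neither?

checkmate

Black to move; black king on a8.
In check: yes, from the white queen on d8.
King squares — a7: attacked by Bb6; b7: attacked by Pa6; b8: attacked by Ba7.
Legal moves for Black: none.
In check with no legal moves → checkmate.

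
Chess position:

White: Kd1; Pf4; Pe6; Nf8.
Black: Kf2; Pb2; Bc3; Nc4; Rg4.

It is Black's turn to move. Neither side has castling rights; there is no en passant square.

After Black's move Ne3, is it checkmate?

yes

After Ne3: white king on d1; in check: yes, from the black knight on e3.
King squares — c1: attacked by Pb2; e1: attacked by Kf2; c2: attacked by Ne3; d2: attacked by Bc3; e2: attacked by Kf2.
White has no legal moves → checkmate.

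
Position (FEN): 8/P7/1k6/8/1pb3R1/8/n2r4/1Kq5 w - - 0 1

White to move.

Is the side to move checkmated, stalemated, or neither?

checkmate

White to move; white king on b1.
In check: yes, from the black queen on c1.
King squares — a1: attacked by Qc1; c1: attacked by Na2; a2: attacked by Rd2; b2: attacked by Qc1; c2: attacked by Qc1.
Legal moves for White: none.
In check with no legal moves → checkmate.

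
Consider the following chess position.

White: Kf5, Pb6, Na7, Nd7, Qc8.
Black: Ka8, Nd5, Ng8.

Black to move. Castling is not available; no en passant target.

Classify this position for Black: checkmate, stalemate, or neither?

checkmate

Black to move; black king on a8.
In check: yes, from the white queen on c8.
King squares — a7: attacked by Pb6; b7: attacked by Qc8; b8: attacked by Nd7.
Legal moves for Black: none.
In check with no legal moves → checkmate.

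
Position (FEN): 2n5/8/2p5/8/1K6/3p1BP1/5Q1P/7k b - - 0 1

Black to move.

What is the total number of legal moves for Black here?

Black to move; king on h1.
In check: yes, from the white bishop on f3.
Legal moves: none.
Count: 0.

0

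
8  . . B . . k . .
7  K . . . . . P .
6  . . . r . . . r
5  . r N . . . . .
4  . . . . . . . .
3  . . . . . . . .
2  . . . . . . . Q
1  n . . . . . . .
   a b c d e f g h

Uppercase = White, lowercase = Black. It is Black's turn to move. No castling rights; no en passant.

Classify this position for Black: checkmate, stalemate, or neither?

Black to move; black king on f8.
In check: yes, from the white pawn on g7.
Legal moves for Black: Kg8, Ke8, Kxg7, Kf7, Ke7.
Black is in check but has 5 legal moves → neither.

neither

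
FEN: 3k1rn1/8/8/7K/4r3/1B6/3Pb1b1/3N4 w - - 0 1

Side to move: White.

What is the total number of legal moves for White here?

White to move; king on h5.
In check: yes, from the black bishop on e2.
Legal moves: Kg6, Kg5.
Count: 2.

2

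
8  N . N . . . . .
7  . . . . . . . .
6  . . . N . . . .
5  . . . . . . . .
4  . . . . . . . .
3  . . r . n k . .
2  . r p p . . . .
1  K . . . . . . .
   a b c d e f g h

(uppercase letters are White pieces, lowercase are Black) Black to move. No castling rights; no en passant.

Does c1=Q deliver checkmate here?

After c1=Q: white king on a1; in check: yes, from the black queen on c1.
King squares — b1: attacked by Qc1; a2: attacked by Rb2; b2: attacked by Qc1.
White has no legal moves → checkmate.

yes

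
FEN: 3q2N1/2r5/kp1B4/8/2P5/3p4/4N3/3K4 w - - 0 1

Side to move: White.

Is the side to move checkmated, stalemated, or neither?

White to move; white king on d1.
In check: no.
Legal moves for White include: Ne7, Nh6, Nf6, Bf8, Be7, Bxc7, Be5, Bc5, Bf4, Bb4, Bg3, Ba3, Bh2, Nf4, Nd4, Ng3, Nc3, Ng1, ... (list truncated; more exist).
White has legal moves and is not in check → neither.

neither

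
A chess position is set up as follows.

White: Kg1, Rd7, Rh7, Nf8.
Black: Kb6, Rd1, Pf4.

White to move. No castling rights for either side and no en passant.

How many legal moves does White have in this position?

4

White to move; king on g1.
In check: yes, from the black rook on d1.
Legal moves: Kh2, Kg2, Kf2, Rxd1.
Count: 4.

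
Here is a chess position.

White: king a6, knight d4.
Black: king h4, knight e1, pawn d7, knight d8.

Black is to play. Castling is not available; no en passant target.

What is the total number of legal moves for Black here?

Black to move; king on h4.
In check: no.
Legal moves: Nf7, Nb7, Ne6, Nc6, Kh5, Kg5, Kg4, Kh3, Kg3, Nf3, Nd3, Ng2, Nc2, d6, d5.
Count: 15.

15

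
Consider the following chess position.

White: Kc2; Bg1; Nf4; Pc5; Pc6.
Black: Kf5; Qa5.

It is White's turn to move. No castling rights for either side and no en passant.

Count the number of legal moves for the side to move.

White to move; king on c2.
In check: no.
Legal moves: Ng6, Ne6, Nh5, Nd5, Nh3, Nd3, Ng2, Ne2, Kd3, Kb3, Kb2, Kd1, Kc1, Kb1, Bd4, Be3, Bh2, Bf2, c7.
Count: 19.

19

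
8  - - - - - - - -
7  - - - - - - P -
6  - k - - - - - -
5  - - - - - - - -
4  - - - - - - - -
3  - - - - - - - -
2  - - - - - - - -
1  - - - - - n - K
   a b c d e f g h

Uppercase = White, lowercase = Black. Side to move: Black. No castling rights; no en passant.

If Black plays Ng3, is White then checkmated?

no

After Ng3: white king on h1; in check: yes, from the black knight on g3.
White has 3 legal replies: Kh2, Kg2, Kg1.
In check but a legal move exists → not checkmate.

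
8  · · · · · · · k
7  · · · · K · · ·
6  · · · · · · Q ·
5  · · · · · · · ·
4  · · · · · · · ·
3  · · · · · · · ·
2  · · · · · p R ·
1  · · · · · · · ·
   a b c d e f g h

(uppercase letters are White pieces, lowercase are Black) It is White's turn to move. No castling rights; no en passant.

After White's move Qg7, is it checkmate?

After Qg7: black king on h8; in check: yes, from the white queen on g7.
King squares — g7: attacked by Rg2; h7: attacked by Qg7; g8: attacked by Qg7.
Black has no legal moves → checkmate.

yes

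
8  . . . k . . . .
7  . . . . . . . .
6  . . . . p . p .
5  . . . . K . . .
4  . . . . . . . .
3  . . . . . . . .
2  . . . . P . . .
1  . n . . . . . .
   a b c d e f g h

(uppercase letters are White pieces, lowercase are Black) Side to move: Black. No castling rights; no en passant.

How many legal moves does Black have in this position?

9

Black to move; king on d8.
In check: no.
Legal moves: Ke8, Kc8, Ke7, Kd7, Kc7, Nc3, Na3, Nd2, g5.
Count: 9.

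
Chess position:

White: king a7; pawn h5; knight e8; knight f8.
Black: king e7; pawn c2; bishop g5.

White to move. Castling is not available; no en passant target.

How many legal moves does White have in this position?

14

White to move; king on a7.
In check: no.
Legal moves: Nh7, Nd7, Ng6+, Ne6, Ng7, Nc7, Nf6, Nd6, Kb8, Ka8, Kb7, Kb6, Ka6, h6.
Count: 14.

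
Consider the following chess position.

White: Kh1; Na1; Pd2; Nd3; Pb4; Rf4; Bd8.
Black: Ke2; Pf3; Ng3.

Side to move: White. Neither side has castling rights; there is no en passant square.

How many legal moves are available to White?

2

White to move; king on h1.
In check: yes, from the black knight on g3.
Legal moves: Kh2, Kg1.
Count: 2.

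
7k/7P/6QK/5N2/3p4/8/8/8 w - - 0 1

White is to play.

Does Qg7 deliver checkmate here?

After Qg7: black king on h8; in check: yes, from the white queen on g7.
King squares — g7: attacked by Nf5; h7: attacked by Kh6; g8: attacked by Qg7.
Black has no legal moves → checkmate.

yes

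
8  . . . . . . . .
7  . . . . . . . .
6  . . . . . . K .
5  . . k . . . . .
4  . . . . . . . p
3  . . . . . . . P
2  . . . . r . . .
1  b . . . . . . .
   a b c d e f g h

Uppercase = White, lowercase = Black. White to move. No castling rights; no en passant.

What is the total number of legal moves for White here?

6

White to move; king on g6.
In check: no.
Legal moves: Kh7, Kf7, Kh6, Kh5, Kg5, Kf5.
Count: 6.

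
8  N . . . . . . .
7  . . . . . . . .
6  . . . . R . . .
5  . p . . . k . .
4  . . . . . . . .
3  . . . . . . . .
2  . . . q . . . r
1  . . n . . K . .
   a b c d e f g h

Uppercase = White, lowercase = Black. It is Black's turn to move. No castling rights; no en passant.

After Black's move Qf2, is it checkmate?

After Qf2: white king on f1; in check: yes, from the black queen on f2.
King squares — e1: attacked by Qf2; g1: attacked by Qf2; e2: attacked by Nc1; f2: attacked by Rh2; g2: attacked by Qf2.
White has no legal moves → checkmate.

yes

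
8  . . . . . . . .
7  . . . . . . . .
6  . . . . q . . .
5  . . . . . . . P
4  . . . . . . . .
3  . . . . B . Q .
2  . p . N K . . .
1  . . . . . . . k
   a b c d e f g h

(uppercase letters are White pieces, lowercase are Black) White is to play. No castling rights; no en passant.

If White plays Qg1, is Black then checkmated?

After Qg1: black king on h1; in check: yes, from the white queen on g1.
King squares — g1: attacked by Be3; g2: attacked by Qg1; h2: attacked by Qg1.
Black has no legal moves → checkmate.

yes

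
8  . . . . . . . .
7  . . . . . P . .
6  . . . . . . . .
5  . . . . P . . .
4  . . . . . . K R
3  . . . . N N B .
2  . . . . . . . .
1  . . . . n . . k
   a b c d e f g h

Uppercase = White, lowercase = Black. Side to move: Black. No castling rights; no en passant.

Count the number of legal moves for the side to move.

0

Black to move; king on h1.
In check: yes, from the white rook on h4.
Legal moves: none.
Count: 0.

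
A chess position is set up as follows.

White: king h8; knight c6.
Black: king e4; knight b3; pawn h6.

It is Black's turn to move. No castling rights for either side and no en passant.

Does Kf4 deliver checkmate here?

no

After Kf4: white king on h8; in check: no.
White is not in check, so this cannot be checkmate.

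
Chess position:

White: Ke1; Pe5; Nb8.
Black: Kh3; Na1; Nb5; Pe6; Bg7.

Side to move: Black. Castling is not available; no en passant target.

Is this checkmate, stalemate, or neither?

Black to move; black king on h3.
In check: no.
Legal moves for Black: Bh8, Bf8, Bh6, Bf6, Bxe5, Nc7, Na7, Nd6, Nd4, Nc3, Na3, Kh4, Kg4, Kg3, Kh2, Kg2, Nb3, Nc2+.
Black has 18 legal moves and is not in check → neither.

neither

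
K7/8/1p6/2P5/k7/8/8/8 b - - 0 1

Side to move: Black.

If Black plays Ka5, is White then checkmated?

After Ka5: white king on a8; in check: no.
White is not in check, so this cannot be checkmate.

no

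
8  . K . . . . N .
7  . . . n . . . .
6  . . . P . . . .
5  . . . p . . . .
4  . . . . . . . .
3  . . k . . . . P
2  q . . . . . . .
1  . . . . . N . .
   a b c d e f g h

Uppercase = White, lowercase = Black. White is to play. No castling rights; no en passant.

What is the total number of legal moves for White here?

3

White to move; king on b8.
In check: yes, from the black knight on d7.
Legal moves: Kc8, Kc7, Kb7.
Count: 3.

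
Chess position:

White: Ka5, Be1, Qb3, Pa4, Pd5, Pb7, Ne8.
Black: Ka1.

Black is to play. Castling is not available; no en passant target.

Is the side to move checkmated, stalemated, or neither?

Black to move; black king on a1.
In check: no.
King squares — b1: attacked by Qb3; a2: attacked by Qb3; b2: attacked by Qb3.
Legal moves for Black: none.
Not in check and no legal moves → stalemate.

stalemate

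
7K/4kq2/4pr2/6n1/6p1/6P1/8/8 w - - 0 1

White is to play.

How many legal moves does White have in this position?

White to move; king on h8.
In check: no.
Legal moves: none.
Count: 0.

0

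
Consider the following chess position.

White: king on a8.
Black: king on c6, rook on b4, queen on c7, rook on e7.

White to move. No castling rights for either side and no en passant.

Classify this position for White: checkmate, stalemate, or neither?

stalemate

White to move; white king on a8.
In check: no.
King squares — a7: attacked by Qc7; b7: attacked by Rb4; b8: attacked by Rb4.
Legal moves for White: none.
Not in check and no legal moves → stalemate.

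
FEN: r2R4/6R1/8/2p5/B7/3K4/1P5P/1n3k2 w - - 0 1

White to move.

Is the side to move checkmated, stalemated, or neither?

White to move; white king on d3.
In check: no.
Legal moves for White include: Rh8, Rdg8, Rf8+, Re8, Rc8, Rb8, Rxa8, Rdd7, Rd6, Rd5, Rd4, Rgg8, Rh7, Rf7+, Re7, Rgd7, Rc7, Rb7, ... (list truncated; more exist).
White has legal moves and is not in check → neither.

neither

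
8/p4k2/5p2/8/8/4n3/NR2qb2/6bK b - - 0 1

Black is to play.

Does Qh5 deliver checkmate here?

yes

After Qh5: white king on h1; in check: yes, from the black queen on h5.
King squares — g1: attacked by Bf2; g2: attacked by Ne3; h2: attacked by Bg1.
White has no legal moves → checkmate.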